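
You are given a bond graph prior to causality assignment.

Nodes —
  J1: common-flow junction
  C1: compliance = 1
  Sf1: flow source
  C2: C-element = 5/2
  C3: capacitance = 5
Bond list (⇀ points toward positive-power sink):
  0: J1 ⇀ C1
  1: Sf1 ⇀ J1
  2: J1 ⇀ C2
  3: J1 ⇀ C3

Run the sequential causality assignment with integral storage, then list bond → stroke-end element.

β0 stroke at J1
β1 stroke at Sf1
β2 stroke at J1
β3 stroke at J1

bond 1 |Sf1  (Sf1 (Sf) sets flow on bond)
bond 0 |J1  (common-f at J1 fixed by 1)
bond 2 |J1  (common-f at J1 fixed by 1)
bond 3 |J1  (J1 flow already set via bond 1)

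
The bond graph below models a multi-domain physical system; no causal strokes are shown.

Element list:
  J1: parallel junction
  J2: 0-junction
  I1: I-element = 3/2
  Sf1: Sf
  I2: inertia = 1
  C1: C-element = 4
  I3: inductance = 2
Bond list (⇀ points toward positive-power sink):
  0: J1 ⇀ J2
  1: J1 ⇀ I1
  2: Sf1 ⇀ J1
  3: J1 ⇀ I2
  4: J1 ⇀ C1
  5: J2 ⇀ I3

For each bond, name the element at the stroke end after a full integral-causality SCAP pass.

#2 stroke at Sf1  (source Sf1 imposes f)
#1 stroke at I1  (prefer integral on I1)
#3 stroke at I2  (I2 integral (f out))
#4 stroke at J1  (C1 outputs effort q/C1)
#0 stroke at J2  (0-jn J1 has e-setter on 4)
#5 stroke at I3  (common-e at J2 fixed by 0)

bond 0 stroke at J2
bond 1 stroke at I1
bond 2 stroke at Sf1
bond 3 stroke at I2
bond 4 stroke at J1
bond 5 stroke at I3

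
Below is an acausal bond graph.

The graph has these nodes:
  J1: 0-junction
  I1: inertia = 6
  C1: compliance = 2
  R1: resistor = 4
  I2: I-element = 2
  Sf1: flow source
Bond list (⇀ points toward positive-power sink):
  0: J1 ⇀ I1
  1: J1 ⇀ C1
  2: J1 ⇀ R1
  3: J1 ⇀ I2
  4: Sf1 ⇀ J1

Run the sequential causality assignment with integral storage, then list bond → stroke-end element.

#4 stroke at Sf1  (source Sf1 imposes f)
#0 stroke at I1  (I1 integral (f out))
#1 stroke at J1  (C1 outputs effort q/C1)
#2 stroke at R1  (J1 effort already set via bond 1)
#3 stroke at I2  (J1: bond 1 brought effort, rest push out)

β0 stroke at I1
β1 stroke at J1
β2 stroke at R1
β3 stroke at I2
β4 stroke at Sf1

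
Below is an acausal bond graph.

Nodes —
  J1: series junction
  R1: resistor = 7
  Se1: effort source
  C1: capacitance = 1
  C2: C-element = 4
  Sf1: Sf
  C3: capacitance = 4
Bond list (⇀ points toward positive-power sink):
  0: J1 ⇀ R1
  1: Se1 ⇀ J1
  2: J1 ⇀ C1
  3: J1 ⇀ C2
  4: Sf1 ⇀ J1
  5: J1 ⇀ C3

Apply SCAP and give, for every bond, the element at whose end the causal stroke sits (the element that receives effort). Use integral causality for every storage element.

b1 stroke→J1  (source Se1 imposes e)
b4 stroke→Sf1  (source Sf1 imposes f)
b0 stroke→J1  (J1: bond 4 brought flow, rest push out)
b2 stroke→J1  (J1: bond 4 brought flow, rest push out)
b3 stroke→J1  (common-f at J1 fixed by 4)
b5 stroke→J1  (1-jn J1 has f-setter on 4)

bond 0 →J1
bond 1 →J1
bond 2 →J1
bond 3 →J1
bond 4 →Sf1
bond 5 →J1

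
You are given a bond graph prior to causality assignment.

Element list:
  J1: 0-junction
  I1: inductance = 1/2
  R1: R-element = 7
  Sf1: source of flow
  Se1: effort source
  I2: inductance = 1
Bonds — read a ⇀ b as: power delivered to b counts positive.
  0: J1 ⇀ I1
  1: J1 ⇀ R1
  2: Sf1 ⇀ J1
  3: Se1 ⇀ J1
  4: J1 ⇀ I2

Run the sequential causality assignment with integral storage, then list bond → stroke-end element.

bond 0 |I1
bond 1 |R1
bond 2 |Sf1
bond 3 |J1
bond 4 |I2

#2 |Sf1  (Sf1 (Sf) sets flow on bond)
#3 |J1  (Se1: effort source, stroke at far end)
#0 |I1  (0-jn J1 has e-setter on 3)
#1 |R1  (J1: bond 3 brought effort, rest push out)
#4 |I2  (J1: bond 3 brought effort, rest push out)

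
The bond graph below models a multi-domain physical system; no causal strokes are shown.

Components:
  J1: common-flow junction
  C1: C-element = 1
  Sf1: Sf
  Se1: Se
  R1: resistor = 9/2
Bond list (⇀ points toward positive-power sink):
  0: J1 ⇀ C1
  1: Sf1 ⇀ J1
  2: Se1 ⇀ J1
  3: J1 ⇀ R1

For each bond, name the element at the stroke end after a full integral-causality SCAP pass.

#1 stroke at Sf1  (source Sf1 imposes f)
#2 stroke at J1  (Se1: effort source, stroke at far end)
#0 stroke at J1  (J1 flow already set via bond 1)
#3 stroke at J1  (1-jn J1 has f-setter on 1)

b0 stroke at J1
b1 stroke at Sf1
b2 stroke at J1
b3 stroke at J1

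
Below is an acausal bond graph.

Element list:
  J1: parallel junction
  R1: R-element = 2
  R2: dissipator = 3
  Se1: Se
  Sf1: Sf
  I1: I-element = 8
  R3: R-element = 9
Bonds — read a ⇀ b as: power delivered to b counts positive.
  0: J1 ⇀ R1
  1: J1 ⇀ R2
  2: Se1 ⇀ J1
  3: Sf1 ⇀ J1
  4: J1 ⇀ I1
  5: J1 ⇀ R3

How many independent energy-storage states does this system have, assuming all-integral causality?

β2 stroke→J1  (Se1: effort source, stroke at far end)
β3 stroke→Sf1  (Sf1: flow source, stroke at near end)
β0 stroke→R1  (J1: bond 2 brought effort, rest push out)
β1 stroke→R2  (0-jn J1 has e-setter on 2)
β4 stroke→I1  (J1: bond 2 brought effort, rest push out)
β5 stroke→R3  (J1 effort already set via bond 2)

1  (I1 all integral)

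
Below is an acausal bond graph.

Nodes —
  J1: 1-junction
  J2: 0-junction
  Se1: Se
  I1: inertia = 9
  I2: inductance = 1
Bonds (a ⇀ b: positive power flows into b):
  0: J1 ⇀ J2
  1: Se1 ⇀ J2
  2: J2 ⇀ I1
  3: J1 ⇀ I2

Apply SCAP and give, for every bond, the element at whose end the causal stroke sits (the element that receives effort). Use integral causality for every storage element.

bond 1 |J2  (Se1: effort source, stroke at far end)
bond 0 |J1  (0-jn J2 has e-setter on 1)
bond 2 |I1  (common-e at J2 fixed by 1)
bond 3 |I2  (only one flow-in slot at J1)

β0 stroke→J1
β1 stroke→J2
β2 stroke→I1
β3 stroke→I2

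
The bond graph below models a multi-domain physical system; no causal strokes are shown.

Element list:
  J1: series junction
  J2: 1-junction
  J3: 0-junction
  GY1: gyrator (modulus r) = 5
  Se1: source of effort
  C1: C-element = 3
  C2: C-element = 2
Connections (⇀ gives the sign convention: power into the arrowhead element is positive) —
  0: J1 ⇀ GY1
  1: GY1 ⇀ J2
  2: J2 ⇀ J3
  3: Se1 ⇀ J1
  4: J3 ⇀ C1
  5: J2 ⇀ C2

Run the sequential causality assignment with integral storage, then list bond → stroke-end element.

bond 3 stroke at J1  (source Se1 imposes e)
bond 0 stroke at GY1  (closing 1-jn rule on J1)
bond 1 stroke at GY1  (GY1: gyrator matches bond 0)
bond 2 stroke at J2  (common-f at J2 fixed by 1)
bond 5 stroke at J2  (J2: bond 1 brought flow, rest push out)
bond 4 stroke at J3  (J3: last free bond brings effort in)

bond 0 |GY1
bond 1 |GY1
bond 2 |J2
bond 3 |J1
bond 4 |J3
bond 5 |J2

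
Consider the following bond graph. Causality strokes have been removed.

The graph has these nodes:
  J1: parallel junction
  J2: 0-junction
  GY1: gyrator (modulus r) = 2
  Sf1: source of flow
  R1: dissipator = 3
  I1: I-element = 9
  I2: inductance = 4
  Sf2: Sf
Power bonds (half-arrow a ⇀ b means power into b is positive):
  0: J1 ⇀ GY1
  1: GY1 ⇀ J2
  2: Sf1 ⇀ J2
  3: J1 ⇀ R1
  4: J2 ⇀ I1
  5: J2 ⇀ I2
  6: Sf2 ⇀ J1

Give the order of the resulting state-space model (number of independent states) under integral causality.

2  (I1, I2 all integral)

b2 stroke at Sf1  (source Sf1 imposes f)
b6 stroke at Sf2  (Sf2 (Sf) sets flow on bond)
b4 stroke at I1  (I1 integral (f out))
b5 stroke at I2  (I2: I, integral causality)
b1 stroke at J2  (J2: last free bond brings effort in)
b0 stroke at J1  (GY1 both-in/both-out from 1)
b3 stroke at R1  (J1: bond 0 brought effort, rest push out)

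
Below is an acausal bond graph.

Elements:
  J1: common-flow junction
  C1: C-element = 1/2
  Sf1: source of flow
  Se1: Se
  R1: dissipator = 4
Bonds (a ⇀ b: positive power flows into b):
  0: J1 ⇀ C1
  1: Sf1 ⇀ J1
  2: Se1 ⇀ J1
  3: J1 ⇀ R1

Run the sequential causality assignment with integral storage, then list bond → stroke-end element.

b0 |J1
b1 |Sf1
b2 |J1
b3 |J1

#1 →Sf1  (Sf1 fixes flow; stroke at Sf1)
#2 →J1  (Se1 (Se) sets effort on bond)
#0 →J1  (1-jn J1 has f-setter on 1)
#3 →J1  (J1 flow already set via bond 1)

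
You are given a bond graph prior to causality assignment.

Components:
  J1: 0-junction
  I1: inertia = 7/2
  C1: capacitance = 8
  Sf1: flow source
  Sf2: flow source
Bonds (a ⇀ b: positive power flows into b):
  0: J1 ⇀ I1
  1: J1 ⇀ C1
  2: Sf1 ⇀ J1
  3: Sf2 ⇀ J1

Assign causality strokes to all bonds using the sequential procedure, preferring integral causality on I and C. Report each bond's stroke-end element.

#0 stroke at I1
#1 stroke at J1
#2 stroke at Sf1
#3 stroke at Sf2

bond 2 stroke→Sf1  (Sf1 (Sf) sets flow on bond)
bond 3 stroke→Sf2  (Sf2 fixes flow; stroke at Sf2)
bond 0 stroke→I1  (I1: I, integral causality)
bond 1 stroke→J1  (J1 needs exactly one e-in)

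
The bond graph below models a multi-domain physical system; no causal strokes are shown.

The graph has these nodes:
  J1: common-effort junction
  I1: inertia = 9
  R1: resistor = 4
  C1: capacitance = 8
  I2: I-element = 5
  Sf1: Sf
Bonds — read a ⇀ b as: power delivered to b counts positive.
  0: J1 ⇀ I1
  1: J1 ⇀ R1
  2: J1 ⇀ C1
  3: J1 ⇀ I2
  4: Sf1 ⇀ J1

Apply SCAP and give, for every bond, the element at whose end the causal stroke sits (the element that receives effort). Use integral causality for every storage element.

#0 →I1
#1 →R1
#2 →J1
#3 →I2
#4 →Sf1

β4 stroke at Sf1  (source Sf1 imposes f)
β0 stroke at I1  (I1 outputs flow p/I1)
β2 stroke at J1  (C1: C, integral causality)
β1 stroke at R1  (0-jn J1 has e-setter on 2)
β3 stroke at I2  (common-e at J1 fixed by 2)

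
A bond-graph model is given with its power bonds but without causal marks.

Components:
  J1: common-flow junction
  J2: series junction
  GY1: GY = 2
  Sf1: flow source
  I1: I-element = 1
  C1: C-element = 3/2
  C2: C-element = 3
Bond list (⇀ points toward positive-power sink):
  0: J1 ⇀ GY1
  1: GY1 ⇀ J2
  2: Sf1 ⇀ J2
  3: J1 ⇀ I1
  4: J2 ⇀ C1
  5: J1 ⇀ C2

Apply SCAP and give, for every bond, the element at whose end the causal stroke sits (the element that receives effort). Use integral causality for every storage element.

β0 |J1
β1 |J2
β2 |Sf1
β3 |I1
β4 |J2
β5 |J1

b2 |Sf1  (Sf1 (Sf) sets flow on bond)
b1 |J2  (1-jn J2 has f-setter on 2)
b4 |J2  (J2: bond 2 brought flow, rest push out)
b0 |J1  (GY1: gyrator matches bond 1)
b3 |I1  (I1: I, integral causality)
b5 |J1  (common-f at J1 fixed by 3)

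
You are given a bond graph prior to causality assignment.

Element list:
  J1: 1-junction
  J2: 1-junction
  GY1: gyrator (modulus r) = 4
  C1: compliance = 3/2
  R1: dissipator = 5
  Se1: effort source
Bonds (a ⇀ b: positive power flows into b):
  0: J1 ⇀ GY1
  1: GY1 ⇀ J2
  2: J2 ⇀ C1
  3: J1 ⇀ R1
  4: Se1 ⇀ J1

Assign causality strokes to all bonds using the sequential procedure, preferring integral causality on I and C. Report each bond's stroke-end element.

#0 stroke at GY1
#1 stroke at GY1
#2 stroke at J2
#3 stroke at J1
#4 stroke at J1

#4 stroke→J1  (Se1 fixes effort; stroke away)
#2 stroke→J2  (C1 integral (e out))
#1 stroke→GY1  (only one flow-in slot at J2)
#0 stroke→GY1  (GY1 both-in/both-out from 1)
#3 stroke→J1  (J1 flow already set via bond 0)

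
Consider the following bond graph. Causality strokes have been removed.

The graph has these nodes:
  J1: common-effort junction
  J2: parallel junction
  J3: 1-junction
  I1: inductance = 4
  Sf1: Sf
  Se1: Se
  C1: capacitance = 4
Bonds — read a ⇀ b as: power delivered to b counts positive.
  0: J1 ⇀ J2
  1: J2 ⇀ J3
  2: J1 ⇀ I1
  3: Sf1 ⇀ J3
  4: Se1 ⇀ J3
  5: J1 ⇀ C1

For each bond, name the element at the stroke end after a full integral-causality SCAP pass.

b3 stroke→Sf1  (Sf1 fixes flow; stroke at Sf1)
b4 stroke→J3  (Se1 (Se) sets effort on bond)
b1 stroke→J3  (1-jn J3 has f-setter on 3)
b0 stroke→J2  (J2 needs exactly one e-in)
b2 stroke→I1  (I1 integral (f out))
b5 stroke→J1  (J1: last free bond brings effort in)

β0 →J2
β1 →J3
β2 →I1
β3 →Sf1
β4 →J3
β5 →J1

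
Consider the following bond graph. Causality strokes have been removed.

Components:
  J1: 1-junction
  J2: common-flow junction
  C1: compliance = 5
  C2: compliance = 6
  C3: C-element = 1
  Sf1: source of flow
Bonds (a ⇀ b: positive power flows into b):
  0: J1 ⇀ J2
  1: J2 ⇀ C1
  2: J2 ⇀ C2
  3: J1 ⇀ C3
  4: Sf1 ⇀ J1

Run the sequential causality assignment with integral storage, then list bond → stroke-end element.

#4 |Sf1  (source Sf1 imposes f)
#0 |J1  (common-f at J1 fixed by 4)
#3 |J1  (J1: bond 4 brought flow, rest push out)
#1 |J2  (J2: bond 0 brought flow, rest push out)
#2 |J2  (common-f at J2 fixed by 0)

β0 stroke at J1
β1 stroke at J2
β2 stroke at J2
β3 stroke at J1
β4 stroke at Sf1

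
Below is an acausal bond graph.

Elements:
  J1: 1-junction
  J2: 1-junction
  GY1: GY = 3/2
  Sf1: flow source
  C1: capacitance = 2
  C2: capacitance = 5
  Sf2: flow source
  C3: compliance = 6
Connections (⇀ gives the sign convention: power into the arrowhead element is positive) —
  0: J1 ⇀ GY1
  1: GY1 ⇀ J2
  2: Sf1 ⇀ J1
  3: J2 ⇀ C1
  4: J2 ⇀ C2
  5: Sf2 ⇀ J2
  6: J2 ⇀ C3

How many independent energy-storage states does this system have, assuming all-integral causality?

b2 |Sf1  (Sf1: flow source, stroke at near end)
b5 |Sf2  (Sf2 (Sf) sets flow on bond)
b0 |J1  (J1: bond 2 brought flow, rest push out)
b1 |J2  (common-f at J2 fixed by 5)
b3 |J2  (common-f at J2 fixed by 5)
b4 |J2  (common-f at J2 fixed by 5)
b6 |J2  (1-jn J2 has f-setter on 5)

3  (C1, C2, C3 all integral)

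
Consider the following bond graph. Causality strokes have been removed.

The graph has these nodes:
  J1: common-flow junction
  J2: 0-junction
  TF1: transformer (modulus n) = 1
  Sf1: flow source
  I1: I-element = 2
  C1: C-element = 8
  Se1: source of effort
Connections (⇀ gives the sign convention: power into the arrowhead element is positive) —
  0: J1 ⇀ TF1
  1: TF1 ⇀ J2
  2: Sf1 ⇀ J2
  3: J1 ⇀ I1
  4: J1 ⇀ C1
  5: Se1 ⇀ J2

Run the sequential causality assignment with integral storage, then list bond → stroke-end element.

bond 2 →Sf1  (Sf1 fixes flow; stroke at Sf1)
bond 5 →J2  (source Se1 imposes e)
bond 1 →TF1  (J2 effort already set via bond 5)
bond 0 →J1  (TF1 one-in-one-out from 1)
bond 3 →I1  (I1 outputs flow p/I1)
bond 4 →J1  (1-jn J1 has f-setter on 3)

β0 stroke at J1
β1 stroke at TF1
β2 stroke at Sf1
β3 stroke at I1
β4 stroke at J1
β5 stroke at J2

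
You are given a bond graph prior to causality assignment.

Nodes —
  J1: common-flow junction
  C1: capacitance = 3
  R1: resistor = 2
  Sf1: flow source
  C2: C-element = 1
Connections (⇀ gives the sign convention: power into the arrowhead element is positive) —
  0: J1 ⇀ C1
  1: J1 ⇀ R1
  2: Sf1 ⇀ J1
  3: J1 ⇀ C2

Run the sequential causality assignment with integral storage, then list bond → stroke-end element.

bond 2 |Sf1  (Sf1 (Sf) sets flow on bond)
bond 0 |J1  (common-f at J1 fixed by 2)
bond 1 |J1  (common-f at J1 fixed by 2)
bond 3 |J1  (common-f at J1 fixed by 2)

β0 →J1
β1 →J1
β2 →Sf1
β3 →J1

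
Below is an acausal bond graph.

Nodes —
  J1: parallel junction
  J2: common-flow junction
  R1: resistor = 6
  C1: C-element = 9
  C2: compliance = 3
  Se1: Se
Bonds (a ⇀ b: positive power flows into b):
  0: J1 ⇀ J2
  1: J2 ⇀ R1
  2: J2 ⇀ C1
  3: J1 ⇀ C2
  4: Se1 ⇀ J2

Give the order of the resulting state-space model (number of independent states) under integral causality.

2  (C1, C2 all integral)

#4 |J2  (Se1: effort source, stroke at far end)
#2 |J2  (C1: C, integral causality)
#3 |J1  (C2 outputs effort q/C2)
#0 |J2  (0-jn J1 has e-setter on 3)
#1 |R1  (only one flow-in slot at J2)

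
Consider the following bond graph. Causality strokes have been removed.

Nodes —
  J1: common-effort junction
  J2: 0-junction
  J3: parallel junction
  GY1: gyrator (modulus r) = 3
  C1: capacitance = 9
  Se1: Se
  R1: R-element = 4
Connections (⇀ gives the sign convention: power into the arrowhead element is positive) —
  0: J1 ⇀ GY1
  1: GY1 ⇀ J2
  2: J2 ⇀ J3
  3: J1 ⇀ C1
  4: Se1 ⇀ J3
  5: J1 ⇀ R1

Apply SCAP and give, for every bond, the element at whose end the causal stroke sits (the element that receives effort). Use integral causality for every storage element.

β0 stroke at GY1
β1 stroke at GY1
β2 stroke at J2
β3 stroke at J1
β4 stroke at J3
β5 stroke at R1

#4 stroke→J3  (source Se1 imposes e)
#2 stroke→J2  (J3 effort already set via bond 4)
#1 stroke→GY1  (common-e at J2 fixed by 2)
#0 stroke→GY1  (through GY1, causality inverts; strokes same side of GY1)
#3 stroke→J1  (prefer integral on C1)
#5 stroke→R1  (0-jn J1 has e-setter on 3)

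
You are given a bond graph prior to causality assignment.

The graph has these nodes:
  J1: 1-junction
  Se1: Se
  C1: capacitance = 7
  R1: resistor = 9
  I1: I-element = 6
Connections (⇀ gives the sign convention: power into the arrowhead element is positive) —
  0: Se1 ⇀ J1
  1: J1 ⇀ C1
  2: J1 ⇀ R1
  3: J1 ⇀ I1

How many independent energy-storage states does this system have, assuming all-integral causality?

b0 |J1  (source Se1 imposes e)
b1 |J1  (C1 integral (e out))
b3 |I1  (I1: I, integral causality)
b2 |J1  (J1 flow already set via bond 3)

2  (C1, I1 all integral)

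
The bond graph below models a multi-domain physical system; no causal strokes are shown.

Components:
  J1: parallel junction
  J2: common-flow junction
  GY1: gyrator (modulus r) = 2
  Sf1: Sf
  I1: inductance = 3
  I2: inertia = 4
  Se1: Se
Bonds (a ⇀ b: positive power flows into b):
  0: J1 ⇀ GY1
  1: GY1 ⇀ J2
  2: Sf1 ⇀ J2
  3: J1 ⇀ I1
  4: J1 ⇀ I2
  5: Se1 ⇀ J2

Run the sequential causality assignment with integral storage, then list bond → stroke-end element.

#0 →J1
#1 →J2
#2 →Sf1
#3 →I1
#4 →I2
#5 →J2

b2 stroke at Sf1  (source Sf1 imposes f)
b5 stroke at J2  (Se1 (Se) sets effort on bond)
b1 stroke at J2  (J2: bond 2 brought flow, rest push out)
b0 stroke at J1  (GY GY1: same side as bond 1)
b3 stroke at I1  (J1 effort already set via bond 0)
b4 stroke at I2  (common-e at J1 fixed by 0)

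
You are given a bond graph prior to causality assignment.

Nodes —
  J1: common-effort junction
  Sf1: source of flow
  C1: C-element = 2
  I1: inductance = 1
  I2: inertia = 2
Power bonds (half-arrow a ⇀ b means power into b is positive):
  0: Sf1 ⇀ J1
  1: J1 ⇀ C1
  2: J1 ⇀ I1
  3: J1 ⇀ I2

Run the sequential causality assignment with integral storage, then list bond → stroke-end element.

β0 →Sf1
β1 →J1
β2 →I1
β3 →I2

bond 0 →Sf1  (Sf1 fixes flow; stroke at Sf1)
bond 1 →J1  (C1 outputs effort q/C1)
bond 2 →I1  (common-e at J1 fixed by 1)
bond 3 →I2  (J1: bond 1 brought effort, rest push out)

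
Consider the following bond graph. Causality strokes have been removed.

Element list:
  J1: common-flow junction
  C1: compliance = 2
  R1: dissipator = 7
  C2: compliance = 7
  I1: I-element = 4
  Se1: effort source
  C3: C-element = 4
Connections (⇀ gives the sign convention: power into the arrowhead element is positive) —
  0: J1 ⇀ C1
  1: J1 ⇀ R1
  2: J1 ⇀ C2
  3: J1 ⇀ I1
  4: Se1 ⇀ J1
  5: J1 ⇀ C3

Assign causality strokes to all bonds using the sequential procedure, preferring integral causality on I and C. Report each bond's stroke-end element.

β4 stroke→J1  (source Se1 imposes e)
β0 stroke→J1  (C1: C, integral causality)
β2 stroke→J1  (C2 outputs effort q/C2)
β3 stroke→I1  (prefer integral on I1)
β1 stroke→J1  (1-jn J1 has f-setter on 3)
β5 stroke→J1  (J1 flow already set via bond 3)

b0 stroke→J1
b1 stroke→J1
b2 stroke→J1
b3 stroke→I1
b4 stroke→J1
b5 stroke→J1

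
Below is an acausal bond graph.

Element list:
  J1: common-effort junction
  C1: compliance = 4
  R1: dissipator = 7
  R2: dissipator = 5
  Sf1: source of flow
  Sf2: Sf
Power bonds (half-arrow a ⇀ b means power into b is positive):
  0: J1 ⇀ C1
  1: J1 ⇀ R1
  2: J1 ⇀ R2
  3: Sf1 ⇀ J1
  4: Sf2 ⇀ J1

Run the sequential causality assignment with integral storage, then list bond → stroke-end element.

#3 |Sf1  (Sf1 (Sf) sets flow on bond)
#4 |Sf2  (Sf2: flow source, stroke at near end)
#0 |J1  (prefer integral on C1)
#1 |R1  (J1: bond 0 brought effort, rest push out)
#2 |R2  (J1 effort already set via bond 0)

β0 stroke at J1
β1 stroke at R1
β2 stroke at R2
β3 stroke at Sf1
β4 stroke at Sf2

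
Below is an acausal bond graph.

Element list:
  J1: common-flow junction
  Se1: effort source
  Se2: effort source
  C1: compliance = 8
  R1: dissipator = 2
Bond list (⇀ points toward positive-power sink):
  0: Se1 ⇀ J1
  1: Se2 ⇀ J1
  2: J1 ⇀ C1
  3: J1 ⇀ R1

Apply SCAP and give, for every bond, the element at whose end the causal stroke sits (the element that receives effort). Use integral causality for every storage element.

#0 →J1  (Se1: effort source, stroke at far end)
#1 →J1  (Se2 (Se) sets effort on bond)
#2 →J1  (C1 integral (e out))
#3 →R1  (J1: last free bond brings flow in)

b0 stroke at J1
b1 stroke at J1
b2 stroke at J1
b3 stroke at R1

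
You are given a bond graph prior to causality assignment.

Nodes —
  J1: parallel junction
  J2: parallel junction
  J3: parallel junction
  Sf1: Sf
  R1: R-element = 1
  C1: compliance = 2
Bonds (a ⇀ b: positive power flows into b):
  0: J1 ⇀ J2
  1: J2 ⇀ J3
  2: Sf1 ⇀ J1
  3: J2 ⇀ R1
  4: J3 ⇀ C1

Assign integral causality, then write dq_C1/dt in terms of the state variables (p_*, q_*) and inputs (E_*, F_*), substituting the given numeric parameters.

b2 stroke at Sf1  (source Sf1 imposes f)
b0 stroke at J1  (J1 needs exactly one e-in)
b4 stroke at J3  (C1: C, integral causality)
b1 stroke at J2  (J3 effort already set via bond 4)
b3 stroke at R1  (common-e at J2 fixed by 1)

dq_C1/dt = F_Sf1 - q_C1/2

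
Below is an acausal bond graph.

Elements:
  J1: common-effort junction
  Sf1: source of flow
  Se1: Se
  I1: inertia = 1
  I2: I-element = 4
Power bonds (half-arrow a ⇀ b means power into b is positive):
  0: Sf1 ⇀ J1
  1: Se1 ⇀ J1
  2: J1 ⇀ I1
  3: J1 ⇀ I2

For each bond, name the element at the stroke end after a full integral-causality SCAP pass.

b0 stroke→Sf1  (Sf1 (Sf) sets flow on bond)
b1 stroke→J1  (source Se1 imposes e)
b2 stroke→I1  (0-jn J1 has e-setter on 1)
b3 stroke→I2  (0-jn J1 has e-setter on 1)

β0 →Sf1
β1 →J1
β2 →I1
β3 →I2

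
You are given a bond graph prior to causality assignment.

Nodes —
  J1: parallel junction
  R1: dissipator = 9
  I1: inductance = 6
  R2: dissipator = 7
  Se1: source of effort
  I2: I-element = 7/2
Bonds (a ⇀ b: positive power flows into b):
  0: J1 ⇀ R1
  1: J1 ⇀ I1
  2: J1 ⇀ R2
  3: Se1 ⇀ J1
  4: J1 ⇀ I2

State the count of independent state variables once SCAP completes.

2  (I1, I2 all integral)

b3 stroke→J1  (Se1 (Se) sets effort on bond)
b0 stroke→R1  (J1 effort already set via bond 3)
b1 stroke→I1  (J1: bond 3 brought effort, rest push out)
b2 stroke→R2  (J1 effort already set via bond 3)
b4 stroke→I2  (common-e at J1 fixed by 3)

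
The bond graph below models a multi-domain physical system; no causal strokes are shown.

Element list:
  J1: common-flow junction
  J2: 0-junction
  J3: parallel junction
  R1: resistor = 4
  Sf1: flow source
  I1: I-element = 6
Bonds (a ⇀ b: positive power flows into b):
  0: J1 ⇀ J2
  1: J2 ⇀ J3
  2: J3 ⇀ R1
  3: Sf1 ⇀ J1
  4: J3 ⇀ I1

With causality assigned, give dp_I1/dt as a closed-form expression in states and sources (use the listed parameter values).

dp_I1/dt = 4*F_Sf1 - 2*p_I1/3

#3 →Sf1  (Sf1 fixes flow; stroke at Sf1)
#0 →J1  (J1 flow already set via bond 3)
#1 →J2  (closing 0-jn rule on J2)
#4 →I1  (I1 integral (f out))
#2 →J3  (only one effort-in slot at J3)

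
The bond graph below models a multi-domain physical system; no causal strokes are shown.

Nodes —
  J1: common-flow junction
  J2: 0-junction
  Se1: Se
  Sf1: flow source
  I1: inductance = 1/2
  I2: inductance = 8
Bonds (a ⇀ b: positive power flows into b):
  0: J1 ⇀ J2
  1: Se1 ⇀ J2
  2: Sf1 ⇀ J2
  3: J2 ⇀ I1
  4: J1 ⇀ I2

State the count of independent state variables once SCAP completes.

β1 |J2  (source Se1 imposes e)
β2 |Sf1  (Sf1 (Sf) sets flow on bond)
β0 |J1  (J2 effort already set via bond 1)
β3 |I1  (0-jn J2 has e-setter on 1)
β4 |I2  (closing 1-jn rule on J1)

2  (I1, I2 all integral)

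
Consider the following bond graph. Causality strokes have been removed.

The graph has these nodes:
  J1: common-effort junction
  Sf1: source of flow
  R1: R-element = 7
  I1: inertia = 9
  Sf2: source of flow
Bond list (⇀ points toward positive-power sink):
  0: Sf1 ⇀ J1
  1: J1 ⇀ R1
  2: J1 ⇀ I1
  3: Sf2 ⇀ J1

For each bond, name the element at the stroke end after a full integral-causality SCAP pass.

bond 0 stroke→Sf1  (Sf1 fixes flow; stroke at Sf1)
bond 3 stroke→Sf2  (Sf2 fixes flow; stroke at Sf2)
bond 2 stroke→I1  (I1 integral (f out))
bond 1 stroke→J1  (J1: last free bond brings effort in)

bond 0 →Sf1
bond 1 →J1
bond 2 →I1
bond 3 →Sf2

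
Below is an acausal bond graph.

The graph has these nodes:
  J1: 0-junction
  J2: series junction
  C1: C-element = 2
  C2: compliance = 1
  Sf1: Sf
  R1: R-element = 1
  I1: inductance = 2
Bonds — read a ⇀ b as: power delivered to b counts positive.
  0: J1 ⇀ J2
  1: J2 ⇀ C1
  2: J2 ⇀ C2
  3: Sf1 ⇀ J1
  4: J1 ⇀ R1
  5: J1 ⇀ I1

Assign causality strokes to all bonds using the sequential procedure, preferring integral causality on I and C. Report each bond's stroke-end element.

bond 0 stroke→J1
bond 1 stroke→J2
bond 2 stroke→J2
bond 3 stroke→Sf1
bond 4 stroke→R1
bond 5 stroke→I1

bond 3 stroke→Sf1  (Sf1: flow source, stroke at near end)
bond 1 stroke→J2  (prefer integral on C1)
bond 2 stroke→J2  (C2 outputs effort q/C2)
bond 0 stroke→J1  (closing 1-jn rule on J2)
bond 4 stroke→R1  (0-jn J1 has e-setter on 0)
bond 5 stroke→I1  (J1: bond 0 brought effort, rest push out)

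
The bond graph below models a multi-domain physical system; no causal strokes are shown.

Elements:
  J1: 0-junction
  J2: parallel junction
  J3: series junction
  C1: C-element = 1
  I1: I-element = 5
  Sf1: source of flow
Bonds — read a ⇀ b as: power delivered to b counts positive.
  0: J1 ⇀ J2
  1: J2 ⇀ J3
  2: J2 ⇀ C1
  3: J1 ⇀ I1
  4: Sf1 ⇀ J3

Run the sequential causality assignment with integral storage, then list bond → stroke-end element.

β4 stroke at Sf1  (Sf1 fixes flow; stroke at Sf1)
β1 stroke at J3  (J3: bond 4 brought flow, rest push out)
β2 stroke at J2  (C1: C, integral causality)
β0 stroke at J1  (J2: bond 2 brought effort, rest push out)
β3 stroke at I1  (0-jn J1 has e-setter on 0)

#0 stroke at J1
#1 stroke at J3
#2 stroke at J2
#3 stroke at I1
#4 stroke at Sf1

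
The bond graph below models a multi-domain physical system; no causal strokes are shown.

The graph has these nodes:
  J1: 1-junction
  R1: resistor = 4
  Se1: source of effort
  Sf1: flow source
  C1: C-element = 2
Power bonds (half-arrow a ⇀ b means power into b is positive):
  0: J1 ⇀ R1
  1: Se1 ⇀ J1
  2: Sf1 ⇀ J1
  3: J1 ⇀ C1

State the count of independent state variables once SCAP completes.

1  (C1 all integral)

b1 →J1  (source Se1 imposes e)
b2 →Sf1  (source Sf1 imposes f)
b0 →J1  (1-jn J1 has f-setter on 2)
b3 →J1  (1-jn J1 has f-setter on 2)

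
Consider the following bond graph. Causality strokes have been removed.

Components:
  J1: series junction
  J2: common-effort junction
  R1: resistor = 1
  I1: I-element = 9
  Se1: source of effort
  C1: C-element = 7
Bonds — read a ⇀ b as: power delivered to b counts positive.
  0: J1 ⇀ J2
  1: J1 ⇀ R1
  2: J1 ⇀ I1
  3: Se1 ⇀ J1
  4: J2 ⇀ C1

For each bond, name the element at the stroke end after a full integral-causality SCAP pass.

bond 3 stroke at J1  (Se1 (Se) sets effort on bond)
bond 2 stroke at I1  (prefer integral on I1)
bond 0 stroke at J1  (common-f at J1 fixed by 2)
bond 1 stroke at J1  (1-jn J1 has f-setter on 2)
bond 4 stroke at J2  (J2: last free bond brings effort in)

b0 |J1
b1 |J1
b2 |I1
b3 |J1
b4 |J2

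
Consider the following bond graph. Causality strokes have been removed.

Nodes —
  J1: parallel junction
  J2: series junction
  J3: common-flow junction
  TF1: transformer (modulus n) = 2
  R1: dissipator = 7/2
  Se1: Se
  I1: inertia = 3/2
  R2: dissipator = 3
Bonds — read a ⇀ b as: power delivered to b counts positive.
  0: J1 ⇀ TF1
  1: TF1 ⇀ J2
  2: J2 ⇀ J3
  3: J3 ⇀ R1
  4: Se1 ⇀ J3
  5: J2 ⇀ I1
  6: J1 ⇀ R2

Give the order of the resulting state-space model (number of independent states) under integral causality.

bond 4 stroke at J3  (Se1: effort source, stroke at far end)
bond 5 stroke at I1  (I1: I, integral causality)
bond 1 stroke at J2  (common-f at J2 fixed by 5)
bond 2 stroke at J2  (J2: bond 5 brought flow, rest push out)
bond 3 stroke at J3  (J3 flow already set via bond 2)
bond 0 stroke at TF1  (TF1 one-in-one-out from 1)
bond 6 stroke at J1  (J1 needs exactly one e-in)

1  (I1 all integral)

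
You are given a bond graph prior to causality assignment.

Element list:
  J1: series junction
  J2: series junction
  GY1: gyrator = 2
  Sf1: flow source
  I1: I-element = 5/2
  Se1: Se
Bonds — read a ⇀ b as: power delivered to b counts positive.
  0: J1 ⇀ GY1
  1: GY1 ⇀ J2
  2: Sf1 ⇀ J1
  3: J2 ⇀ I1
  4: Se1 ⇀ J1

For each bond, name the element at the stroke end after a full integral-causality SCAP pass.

b0 |J1
b1 |J2
b2 |Sf1
b3 |I1
b4 |J1

bond 2 →Sf1  (Sf1: flow source, stroke at near end)
bond 4 →J1  (Se1 (Se) sets effort on bond)
bond 0 →J1  (J1 flow already set via bond 2)
bond 1 →J2  (GY GY1: same side as bond 0)
bond 3 →I1  (closing 1-jn rule on J2)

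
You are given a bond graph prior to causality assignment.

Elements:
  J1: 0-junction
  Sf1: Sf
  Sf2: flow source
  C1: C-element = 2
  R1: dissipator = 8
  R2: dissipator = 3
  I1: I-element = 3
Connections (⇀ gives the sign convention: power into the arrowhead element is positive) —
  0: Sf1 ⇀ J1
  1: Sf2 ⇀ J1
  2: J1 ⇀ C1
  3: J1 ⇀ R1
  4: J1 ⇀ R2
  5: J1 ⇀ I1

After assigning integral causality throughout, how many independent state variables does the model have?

2  (C1, I1 all integral)

bond 0 |Sf1  (Sf1 fixes flow; stroke at Sf1)
bond 1 |Sf2  (source Sf2 imposes f)
bond 2 |J1  (C1 outputs effort q/C1)
bond 3 |R1  (common-e at J1 fixed by 2)
bond 4 |R2  (common-e at J1 fixed by 2)
bond 5 |I1  (J1 effort already set via bond 2)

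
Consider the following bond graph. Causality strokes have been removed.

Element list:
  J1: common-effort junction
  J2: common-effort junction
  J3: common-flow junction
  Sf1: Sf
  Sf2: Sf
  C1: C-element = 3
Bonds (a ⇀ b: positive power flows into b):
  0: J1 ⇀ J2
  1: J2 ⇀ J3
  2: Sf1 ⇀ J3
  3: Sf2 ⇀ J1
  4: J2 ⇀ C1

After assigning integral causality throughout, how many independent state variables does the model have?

#2 |Sf1  (Sf1 fixes flow; stroke at Sf1)
#3 |Sf2  (Sf2 (Sf) sets flow on bond)
#0 |J1  (closing 0-jn rule on J1)
#1 |J3  (J3 flow already set via bond 2)
#4 |J2  (J2: last free bond brings effort in)

1  (C1 all integral)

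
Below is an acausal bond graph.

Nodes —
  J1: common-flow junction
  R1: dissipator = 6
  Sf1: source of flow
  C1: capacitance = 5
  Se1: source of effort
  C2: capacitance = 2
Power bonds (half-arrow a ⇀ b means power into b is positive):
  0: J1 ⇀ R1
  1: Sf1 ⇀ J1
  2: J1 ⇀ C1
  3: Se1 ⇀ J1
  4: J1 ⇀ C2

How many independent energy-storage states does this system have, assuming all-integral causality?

2  (C1, C2 all integral)

β1 stroke→Sf1  (Sf1 fixes flow; stroke at Sf1)
β3 stroke→J1  (Se1 (Se) sets effort on bond)
β0 stroke→J1  (common-f at J1 fixed by 1)
β2 stroke→J1  (J1: bond 1 brought flow, rest push out)
β4 stroke→J1  (common-f at J1 fixed by 1)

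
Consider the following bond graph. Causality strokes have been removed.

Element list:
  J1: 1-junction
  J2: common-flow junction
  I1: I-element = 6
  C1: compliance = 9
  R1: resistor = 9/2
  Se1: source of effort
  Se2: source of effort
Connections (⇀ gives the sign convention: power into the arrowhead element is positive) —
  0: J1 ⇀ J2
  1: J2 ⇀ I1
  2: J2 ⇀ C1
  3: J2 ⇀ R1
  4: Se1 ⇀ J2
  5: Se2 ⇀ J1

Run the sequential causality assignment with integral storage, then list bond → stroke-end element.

b0 →J2
b1 →I1
b2 →J2
b3 →J2
b4 →J2
b5 →J1

β4 stroke→J2  (Se1 (Se) sets effort on bond)
β5 stroke→J1  (Se2: effort source, stroke at far end)
β0 stroke→J2  (closing 1-jn rule on J1)
β1 stroke→I1  (I1 integral (f out))
β2 stroke→J2  (common-f at J2 fixed by 1)
β3 stroke→J2  (1-jn J2 has f-setter on 1)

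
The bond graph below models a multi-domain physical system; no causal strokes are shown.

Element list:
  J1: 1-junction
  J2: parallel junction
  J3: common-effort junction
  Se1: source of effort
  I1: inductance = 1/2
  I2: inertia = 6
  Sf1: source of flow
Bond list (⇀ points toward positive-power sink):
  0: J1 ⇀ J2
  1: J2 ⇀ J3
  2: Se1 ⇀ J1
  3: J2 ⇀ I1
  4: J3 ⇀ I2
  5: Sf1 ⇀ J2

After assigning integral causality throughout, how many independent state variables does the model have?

2  (I1, I2 all integral)

bond 2 stroke at J1  (Se1 fixes effort; stroke away)
bond 5 stroke at Sf1  (Sf1: flow source, stroke at near end)
bond 0 stroke at J2  (closing 1-jn rule on J1)
bond 1 stroke at J3  (J2: bond 0 brought effort, rest push out)
bond 3 stroke at I1  (common-e at J2 fixed by 0)
bond 4 stroke at I2  (J3: bond 1 brought effort, rest push out)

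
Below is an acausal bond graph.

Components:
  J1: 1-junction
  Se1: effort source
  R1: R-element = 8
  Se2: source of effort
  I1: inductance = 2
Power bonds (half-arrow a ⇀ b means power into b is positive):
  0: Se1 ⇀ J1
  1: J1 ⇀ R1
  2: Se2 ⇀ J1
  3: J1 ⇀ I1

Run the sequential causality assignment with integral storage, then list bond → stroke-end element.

#0 |J1
#1 |J1
#2 |J1
#3 |I1

β0 stroke→J1  (Se1: effort source, stroke at far end)
β2 stroke→J1  (Se2 fixes effort; stroke away)
β3 stroke→I1  (I1: I, integral causality)
β1 stroke→J1  (1-jn J1 has f-setter on 3)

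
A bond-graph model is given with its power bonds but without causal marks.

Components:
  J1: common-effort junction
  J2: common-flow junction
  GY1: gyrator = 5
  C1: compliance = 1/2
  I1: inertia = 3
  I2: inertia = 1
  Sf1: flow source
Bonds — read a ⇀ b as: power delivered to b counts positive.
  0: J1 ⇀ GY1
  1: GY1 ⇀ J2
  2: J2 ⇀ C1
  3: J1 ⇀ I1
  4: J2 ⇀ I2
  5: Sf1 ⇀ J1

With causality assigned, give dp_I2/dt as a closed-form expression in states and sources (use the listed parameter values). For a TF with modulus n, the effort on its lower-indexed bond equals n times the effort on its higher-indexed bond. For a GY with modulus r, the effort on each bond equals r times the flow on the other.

b5 →Sf1  (source Sf1 imposes f)
b2 →J2  (C1: C, integral causality)
b3 →I1  (I1: I, integral causality)
b0 →J1  (J1: last free bond brings effort in)
b1 →J2  (GY1: gyrator matches bond 0)
b4 →I2  (only one flow-in slot at J2)

dp_I2/dt = 5*F_Sf1 - 5*p_I1/3 - 2*q_C1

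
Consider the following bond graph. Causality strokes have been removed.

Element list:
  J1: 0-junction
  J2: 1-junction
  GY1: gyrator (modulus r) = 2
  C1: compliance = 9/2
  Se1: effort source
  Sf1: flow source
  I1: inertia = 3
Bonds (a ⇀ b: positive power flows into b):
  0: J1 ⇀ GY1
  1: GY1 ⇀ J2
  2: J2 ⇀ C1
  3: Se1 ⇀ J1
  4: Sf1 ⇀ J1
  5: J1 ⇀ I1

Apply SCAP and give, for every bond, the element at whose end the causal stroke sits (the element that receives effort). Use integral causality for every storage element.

#0 stroke at GY1
#1 stroke at GY1
#2 stroke at J2
#3 stroke at J1
#4 stroke at Sf1
#5 stroke at I1

#3 |J1  (source Se1 imposes e)
#4 |Sf1  (source Sf1 imposes f)
#0 |GY1  (J1: bond 3 brought effort, rest push out)
#5 |I1  (J1 effort already set via bond 3)
#1 |GY1  (through GY1, causality inverts; strokes same side of GY1)
#2 |J2  (J2: bond 1 brought flow, rest push out)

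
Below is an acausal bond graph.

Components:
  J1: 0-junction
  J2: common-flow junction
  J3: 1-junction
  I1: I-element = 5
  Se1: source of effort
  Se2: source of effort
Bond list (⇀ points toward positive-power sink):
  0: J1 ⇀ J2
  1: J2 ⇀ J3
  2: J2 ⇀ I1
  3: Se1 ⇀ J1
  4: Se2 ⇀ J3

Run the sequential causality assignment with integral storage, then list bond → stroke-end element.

#3 |J1  (Se1 fixes effort; stroke away)
#4 |J3  (Se2 (Se) sets effort on bond)
#0 |J2  (common-e at J1 fixed by 3)
#1 |J2  (closing 1-jn rule on J3)
#2 |I1  (J2: last free bond brings flow in)

#0 stroke→J2
#1 stroke→J2
#2 stroke→I1
#3 stroke→J1
#4 stroke→J3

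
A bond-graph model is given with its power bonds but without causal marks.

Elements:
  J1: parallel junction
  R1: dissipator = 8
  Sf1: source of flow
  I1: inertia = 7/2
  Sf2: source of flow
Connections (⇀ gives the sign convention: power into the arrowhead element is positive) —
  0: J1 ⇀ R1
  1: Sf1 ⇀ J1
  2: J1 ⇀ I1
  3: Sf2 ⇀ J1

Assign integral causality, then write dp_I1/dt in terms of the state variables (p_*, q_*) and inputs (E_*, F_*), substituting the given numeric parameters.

bond 1 stroke→Sf1  (Sf1: flow source, stroke at near end)
bond 3 stroke→Sf2  (Sf2 (Sf) sets flow on bond)
bond 2 stroke→I1  (I1 outputs flow p/I1)
bond 0 stroke→J1  (closing 0-jn rule on J1)

dp_I1/dt = 8*F_Sf1 + 8*F_Sf2 - 16*p_I1/7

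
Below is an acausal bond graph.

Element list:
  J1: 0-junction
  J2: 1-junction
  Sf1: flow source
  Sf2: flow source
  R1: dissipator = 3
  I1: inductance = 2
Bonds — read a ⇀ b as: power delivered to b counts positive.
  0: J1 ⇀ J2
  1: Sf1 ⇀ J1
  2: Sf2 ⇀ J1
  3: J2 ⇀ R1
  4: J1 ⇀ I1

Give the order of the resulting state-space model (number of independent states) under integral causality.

#1 →Sf1  (Sf1: flow source, stroke at near end)
#2 →Sf2  (Sf2: flow source, stroke at near end)
#4 →I1  (I1 outputs flow p/I1)
#0 →J1  (J1: last free bond brings effort in)
#3 →J2  (1-jn J2 has f-setter on 0)

1  (I1 all integral)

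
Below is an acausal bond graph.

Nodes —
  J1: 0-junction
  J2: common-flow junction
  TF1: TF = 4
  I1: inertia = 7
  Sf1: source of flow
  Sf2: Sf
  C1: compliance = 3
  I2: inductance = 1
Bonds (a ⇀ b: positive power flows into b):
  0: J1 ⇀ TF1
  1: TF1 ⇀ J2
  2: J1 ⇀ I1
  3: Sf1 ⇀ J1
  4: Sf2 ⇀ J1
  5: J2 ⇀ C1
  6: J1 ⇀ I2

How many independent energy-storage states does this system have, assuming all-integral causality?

3  (C1, I1, I2 all integral)

bond 3 |Sf1  (Sf1 fixes flow; stroke at Sf1)
bond 4 |Sf2  (Sf2 fixes flow; stroke at Sf2)
bond 2 |I1  (I1: I, integral causality)
bond 5 |J2  (prefer integral on C1)
bond 1 |TF1  (J2 needs exactly one f-in)
bond 0 |J1  (TF1: transformer flips bond 1)
bond 6 |I2  (J1: bond 0 brought effort, rest push out)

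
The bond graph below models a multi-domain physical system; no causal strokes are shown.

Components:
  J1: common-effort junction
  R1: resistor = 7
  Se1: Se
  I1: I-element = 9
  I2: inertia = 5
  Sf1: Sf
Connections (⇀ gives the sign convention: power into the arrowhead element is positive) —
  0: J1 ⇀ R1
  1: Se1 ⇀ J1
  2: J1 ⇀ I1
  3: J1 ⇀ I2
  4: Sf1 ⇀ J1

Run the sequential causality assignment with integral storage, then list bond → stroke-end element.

b0 stroke→R1
b1 stroke→J1
b2 stroke→I1
b3 stroke→I2
b4 stroke→Sf1

bond 1 stroke at J1  (Se1: effort source, stroke at far end)
bond 4 stroke at Sf1  (Sf1: flow source, stroke at near end)
bond 0 stroke at R1  (J1 effort already set via bond 1)
bond 2 stroke at I1  (common-e at J1 fixed by 1)
bond 3 stroke at I2  (J1 effort already set via bond 1)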